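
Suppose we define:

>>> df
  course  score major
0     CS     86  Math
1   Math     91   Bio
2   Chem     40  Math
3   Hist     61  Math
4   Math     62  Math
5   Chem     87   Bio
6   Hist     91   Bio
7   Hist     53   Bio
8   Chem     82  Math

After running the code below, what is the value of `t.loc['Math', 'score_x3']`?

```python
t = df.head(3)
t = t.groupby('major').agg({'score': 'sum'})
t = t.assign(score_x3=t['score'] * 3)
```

378

take first 3 rows:
  course  score major
0     CS     86  Math
1   Math     91   Bio
2   Chem     40  Math
group by major, sum of score:
       score
major       
Bio       91
Math     126
add column score_x3 = t['score'] * 3:
       score  score_x3
major                 
Bio       91       273
Math     126       378
Taking the value at row 'Math', column 'score_x3' gives 378.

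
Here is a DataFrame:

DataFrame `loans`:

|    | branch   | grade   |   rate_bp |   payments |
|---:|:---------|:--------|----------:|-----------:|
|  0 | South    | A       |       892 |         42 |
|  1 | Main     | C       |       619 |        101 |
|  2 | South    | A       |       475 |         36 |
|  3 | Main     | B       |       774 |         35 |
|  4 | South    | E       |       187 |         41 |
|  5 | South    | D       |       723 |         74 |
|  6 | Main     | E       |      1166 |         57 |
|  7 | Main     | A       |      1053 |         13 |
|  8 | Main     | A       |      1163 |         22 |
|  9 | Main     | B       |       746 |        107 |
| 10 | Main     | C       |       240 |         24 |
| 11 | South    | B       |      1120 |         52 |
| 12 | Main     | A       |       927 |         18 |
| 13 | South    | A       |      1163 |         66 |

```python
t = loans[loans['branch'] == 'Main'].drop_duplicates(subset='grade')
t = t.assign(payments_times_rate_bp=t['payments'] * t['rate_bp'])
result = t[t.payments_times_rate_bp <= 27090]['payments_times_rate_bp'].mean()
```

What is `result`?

20389.5

filter rows where branch == 'Main':
   branch grade  rate_bp  payments
1    Main     C      619       101
3    Main     B      774        35
6    Main     E     1166        57
7    Main     A     1053        13
8    Main     A     1163        22
9    Main     B      746       107
10   Main     C      240        24
12   Main     A      927        18
drop duplicate grade (keep=first):
  branch grade  rate_bp  payments
1   Main     C      619       101
3   Main     B      774        35
6   Main     E     1166        57
7   Main     A     1053        13
add column payments_times_rate_bp = t['payments'] * t['rate_bp']:
  branch grade  rate_bp  payments  payments_times_rate_bp
1   Main     C      619       101                   62519
3   Main     B      774        35                   27090
6   Main     E     1166        57                   66462
7   Main     A     1053        13                   13689
filter rows where payments_times_rate_bp <= 27090:
  branch grade  rate_bp  payments  payments_times_rate_bp
3   Main     B      774        35                   27090
7   Main     A     1053        13                   13689
So mean() = 20389.5.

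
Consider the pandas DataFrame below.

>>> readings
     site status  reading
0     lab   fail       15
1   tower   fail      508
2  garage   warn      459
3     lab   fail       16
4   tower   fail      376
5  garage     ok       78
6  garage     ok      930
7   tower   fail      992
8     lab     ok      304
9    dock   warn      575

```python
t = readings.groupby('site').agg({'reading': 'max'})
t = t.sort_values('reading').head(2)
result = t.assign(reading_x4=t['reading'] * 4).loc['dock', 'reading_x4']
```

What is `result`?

group by site, max of reading:
        reading
site           
dock        575
garage      930
lab         304
tower       992
sort by reading:
        reading
site           
lab         304
dock        575
garage      930
tower       992
take first 2 rows:
      reading
site         
lab       304
dock      575
add column reading_x4 = t['reading'] * 4:
      reading  reading_x4
site                     
lab       304        1216
dock      575        2300
Then the value at row 'dock', column 'reading_x4': 2300

2300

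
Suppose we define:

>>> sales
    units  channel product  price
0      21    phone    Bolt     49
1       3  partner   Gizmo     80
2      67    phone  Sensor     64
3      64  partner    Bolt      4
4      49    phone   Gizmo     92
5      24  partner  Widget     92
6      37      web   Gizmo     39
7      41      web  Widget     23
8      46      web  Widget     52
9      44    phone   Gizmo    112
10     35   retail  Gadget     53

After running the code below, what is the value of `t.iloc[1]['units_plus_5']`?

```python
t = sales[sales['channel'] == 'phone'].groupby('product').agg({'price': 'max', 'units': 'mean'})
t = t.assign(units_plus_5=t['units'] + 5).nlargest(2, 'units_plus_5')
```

filter rows where channel == 'phone':
   units channel product  price
0     21   phone    Bolt     49
2     67   phone  Sensor     64
4     49   phone   Gizmo     92
9     44   phone   Gizmo    112
group by product: max(price), mean(units):
         price  units
product              
Bolt        49   21.0
Gizmo      112   46.5
Sensor      64   67.0
add column units_plus_5 = t['units'] + 5:
         price  units  units_plus_5
product                            
Bolt        49   21.0          26.0
Gizmo      112   46.5          51.5
Sensor      64   67.0          72.0
take 2 rows with largest units_plus_5:
         price  units  units_plus_5
product                            
Sensor      64   67.0          72.0
Gizmo      112   46.5          51.5
Hence 51.5.

51.5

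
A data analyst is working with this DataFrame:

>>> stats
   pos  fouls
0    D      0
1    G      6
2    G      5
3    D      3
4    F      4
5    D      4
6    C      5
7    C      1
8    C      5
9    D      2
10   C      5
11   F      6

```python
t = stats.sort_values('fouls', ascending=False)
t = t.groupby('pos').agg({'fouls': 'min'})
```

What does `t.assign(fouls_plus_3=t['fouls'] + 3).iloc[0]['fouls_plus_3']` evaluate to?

4

sort by fouls descending:
   pos  fouls
1    G      6
11   F      6
2    G      5
6    C      5
8    C      5
10   C      5
4    F      4
5    D      4
3    D      3
9    D      2
7    C      1
0    D      0
group by pos, min of fouls:
     fouls
pos       
C        1
D        0
F        4
G        5
add column fouls_plus_3 = t['fouls'] + 3:
     fouls  fouls_plus_3
pos                     
C        1             4
D        0             3
F        4             7
G        5             8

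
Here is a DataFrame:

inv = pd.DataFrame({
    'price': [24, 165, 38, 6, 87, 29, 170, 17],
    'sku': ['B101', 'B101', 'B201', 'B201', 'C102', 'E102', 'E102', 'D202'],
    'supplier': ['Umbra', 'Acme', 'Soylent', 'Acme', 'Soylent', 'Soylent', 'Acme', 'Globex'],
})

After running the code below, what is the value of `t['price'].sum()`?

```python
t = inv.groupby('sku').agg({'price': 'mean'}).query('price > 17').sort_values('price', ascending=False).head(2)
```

194.0

group by sku, mean of price:
      price
sku        
B101   94.5
B201   22.0
C102   87.0
D202   17.0
E102   99.5
filter rows where price > 17:
      price
sku        
B101   94.5
B201   22.0
C102   87.0
E102   99.5
sort by price descending:
      price
sku        
E102   99.5
B101   94.5
C102   87.0
B201   22.0
take first 2 rows:
      price
sku        
E102   99.5
B101   94.5
Taking the sum of column 'price' gives 194.0.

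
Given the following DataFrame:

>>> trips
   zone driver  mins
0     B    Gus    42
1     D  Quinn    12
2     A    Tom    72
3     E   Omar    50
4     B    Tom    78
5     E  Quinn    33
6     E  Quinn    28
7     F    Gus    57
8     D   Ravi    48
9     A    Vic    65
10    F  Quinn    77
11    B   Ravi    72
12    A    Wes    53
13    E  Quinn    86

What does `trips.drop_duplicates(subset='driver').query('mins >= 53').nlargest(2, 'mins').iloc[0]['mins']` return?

drop duplicate driver (keep=first):
   zone driver  mins
0     B    Gus    42
1     D  Quinn    12
2     A    Tom    72
3     E   Omar    50
8     D   Ravi    48
9     A    Vic    65
12    A    Wes    53
filter rows where mins >= 53:
   zone driver  mins
2     A    Tom    72
9     A    Vic    65
12    A    Wes    53
take 2 rows with largest mins:
  zone driver  mins
2    A    Tom    72
9    A    Vic    65

72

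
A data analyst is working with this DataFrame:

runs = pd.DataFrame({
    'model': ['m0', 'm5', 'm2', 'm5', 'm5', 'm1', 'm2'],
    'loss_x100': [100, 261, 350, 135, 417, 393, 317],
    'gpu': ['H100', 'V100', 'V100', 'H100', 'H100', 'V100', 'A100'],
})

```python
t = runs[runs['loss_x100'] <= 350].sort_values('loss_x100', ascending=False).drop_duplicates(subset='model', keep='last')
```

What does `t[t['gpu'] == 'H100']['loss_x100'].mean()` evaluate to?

117.5

filter rows where loss_x100 <= 350:
  model  loss_x100   gpu
0    m0        100  H100
1    m5        261  V100
2    m2        350  V100
3    m5        135  H100
6    m2        317  A100
sort by loss_x100 descending:
  model  loss_x100   gpu
2    m2        350  V100
6    m2        317  A100
1    m5        261  V100
3    m5        135  H100
0    m0        100  H100
drop duplicate model (keep=last):
  model  loss_x100   gpu
6    m2        317  A100
3    m5        135  H100
0    m0        100  H100
filter rows where gpu == 'H100':
  model  loss_x100   gpu
3    m5        135  H100
0    m0        100  H100
Finally, mean of column 'loss_x100' = 117.5.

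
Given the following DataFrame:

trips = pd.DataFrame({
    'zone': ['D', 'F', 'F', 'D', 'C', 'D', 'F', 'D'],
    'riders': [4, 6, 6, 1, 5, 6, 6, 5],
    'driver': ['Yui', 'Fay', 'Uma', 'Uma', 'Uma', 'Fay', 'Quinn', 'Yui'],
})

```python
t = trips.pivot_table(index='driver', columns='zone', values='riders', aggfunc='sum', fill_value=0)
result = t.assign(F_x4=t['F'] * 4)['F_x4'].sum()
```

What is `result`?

pivot: rows=driver, cols=zone, sum(riders):
zone    C  D  F
driver         
Fay     0  6  6
Quinn   0  0  6
Uma     5  1  6
Yui     0  9  0
add column F_x4 = t['F'] * 4:
zone    C  D  F  F_x4
driver               
Fay     0  6  6    24
Quinn   0  0  6    24
Uma     5  1  6    24
Yui     0  9  0     0
sum of column 'F_x4' → 72

72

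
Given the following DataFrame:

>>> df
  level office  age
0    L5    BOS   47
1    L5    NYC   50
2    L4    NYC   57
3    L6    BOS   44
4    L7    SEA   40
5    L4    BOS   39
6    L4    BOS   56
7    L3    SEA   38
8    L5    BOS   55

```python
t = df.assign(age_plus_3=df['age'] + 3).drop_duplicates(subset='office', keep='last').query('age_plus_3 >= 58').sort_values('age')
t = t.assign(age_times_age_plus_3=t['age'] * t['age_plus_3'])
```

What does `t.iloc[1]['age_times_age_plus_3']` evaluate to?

add column age_plus_3 = df['age'] + 3:
  level office  age  age_plus_3
0    L5    BOS   47          50
1    L5    NYC   50          53
2    L4    NYC   57          60
3    L6    BOS   44          47
4    L7    SEA   40          43
5    L4    BOS   39          42
6    L4    BOS   56          59
7    L3    SEA   38          41
8    L5    BOS   55          58
drop duplicate office (keep=last):
  level office  age  age_plus_3
2    L4    NYC   57          60
7    L3    SEA   38          41
8    L5    BOS   55          58
filter rows where age_plus_3 >= 58:
  level office  age  age_plus_3
2    L4    NYC   57          60
8    L5    BOS   55          58
sort by age:
  level office  age  age_plus_3
8    L5    BOS   55          58
2    L4    NYC   57          60
add column age_times_age_plus_3 = t['age'] * t['age_plus_3']:
  level office  age  age_plus_3  age_times_age_plus_3
8    L5    BOS   55          58                  3190
2    L4    NYC   57          60                  3420

3420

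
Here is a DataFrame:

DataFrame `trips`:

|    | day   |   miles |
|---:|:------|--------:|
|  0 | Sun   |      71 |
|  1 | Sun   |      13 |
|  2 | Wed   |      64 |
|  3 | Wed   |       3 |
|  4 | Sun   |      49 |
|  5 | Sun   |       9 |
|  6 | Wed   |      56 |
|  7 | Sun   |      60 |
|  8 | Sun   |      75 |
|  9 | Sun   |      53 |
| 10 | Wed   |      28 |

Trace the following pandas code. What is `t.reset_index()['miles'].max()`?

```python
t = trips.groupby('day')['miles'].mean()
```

47.1428571429

group by day, mean of miles:
day
Sun    47.142857
Wed    37.750000
Name: miles, dtype: float64
reset_index():
   day      miles
0  Sun  47.142857
1  Wed  37.750000
Taking the max of column 'miles' gives 47.1428571429.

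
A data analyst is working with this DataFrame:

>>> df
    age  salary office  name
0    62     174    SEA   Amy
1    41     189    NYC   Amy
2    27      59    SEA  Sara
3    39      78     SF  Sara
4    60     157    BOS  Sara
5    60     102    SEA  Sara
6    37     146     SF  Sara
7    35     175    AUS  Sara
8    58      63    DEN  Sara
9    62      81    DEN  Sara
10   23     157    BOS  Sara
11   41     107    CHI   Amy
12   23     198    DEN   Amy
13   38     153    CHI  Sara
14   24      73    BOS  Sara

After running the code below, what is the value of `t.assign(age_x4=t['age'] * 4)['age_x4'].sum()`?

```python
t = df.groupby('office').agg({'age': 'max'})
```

group by office, max of age:
        age
office     
AUS      35
BOS      60
CHI      41
DEN      62
NYC      41
SEA      62
SF       39
add column age_x4 = t['age'] * 4:
        age  age_x4
office             
AUS      35     140
BOS      60     240
CHI      41     164
DEN      62     248
NYC      41     164
SEA      62     248
SF       39     156
Reading off the sum of column 'age_x4', we get 1360.

1360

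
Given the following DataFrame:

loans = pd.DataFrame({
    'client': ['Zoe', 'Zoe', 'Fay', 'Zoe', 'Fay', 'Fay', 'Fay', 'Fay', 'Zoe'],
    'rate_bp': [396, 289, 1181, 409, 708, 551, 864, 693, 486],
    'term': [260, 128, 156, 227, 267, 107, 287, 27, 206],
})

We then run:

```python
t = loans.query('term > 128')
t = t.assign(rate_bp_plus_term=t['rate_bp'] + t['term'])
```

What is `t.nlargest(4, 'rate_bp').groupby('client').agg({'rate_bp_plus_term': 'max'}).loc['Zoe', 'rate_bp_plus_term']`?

filter rows where term > 128:
  client  rate_bp  term
0    Zoe      396   260
2    Fay     1181   156
3    Zoe      409   227
4    Fay      708   267
6    Fay      864   287
8    Zoe      486   206
add column rate_bp_plus_term = t['rate_bp'] + t['term']:
  client  rate_bp  term  rate_bp_plus_term
0    Zoe      396   260                656
2    Fay     1181   156               1337
3    Zoe      409   227                636
4    Fay      708   267                975
6    Fay      864   287               1151
8    Zoe      486   206                692
take 4 rows with largest rate_bp:
  client  rate_bp  term  rate_bp_plus_term
2    Fay     1181   156               1337
6    Fay      864   287               1151
4    Fay      708   267                975
8    Zoe      486   206                692
group by client, max of rate_bp_plus_term:
        rate_bp_plus_term
client                   
Fay                  1337
Zoe                   692
Hence 692.

692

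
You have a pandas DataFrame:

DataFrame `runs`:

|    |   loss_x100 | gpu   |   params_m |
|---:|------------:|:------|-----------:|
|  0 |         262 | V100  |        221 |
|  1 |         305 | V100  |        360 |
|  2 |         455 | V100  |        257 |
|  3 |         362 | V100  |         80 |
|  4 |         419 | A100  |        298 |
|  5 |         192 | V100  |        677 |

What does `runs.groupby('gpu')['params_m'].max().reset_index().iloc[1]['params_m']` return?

group by gpu, max of params_m:
gpu
A100    298
V100    677
Name: params_m, dtype: int64
reset_index():
    gpu  params_m
0  A100       298
1  V100       677

677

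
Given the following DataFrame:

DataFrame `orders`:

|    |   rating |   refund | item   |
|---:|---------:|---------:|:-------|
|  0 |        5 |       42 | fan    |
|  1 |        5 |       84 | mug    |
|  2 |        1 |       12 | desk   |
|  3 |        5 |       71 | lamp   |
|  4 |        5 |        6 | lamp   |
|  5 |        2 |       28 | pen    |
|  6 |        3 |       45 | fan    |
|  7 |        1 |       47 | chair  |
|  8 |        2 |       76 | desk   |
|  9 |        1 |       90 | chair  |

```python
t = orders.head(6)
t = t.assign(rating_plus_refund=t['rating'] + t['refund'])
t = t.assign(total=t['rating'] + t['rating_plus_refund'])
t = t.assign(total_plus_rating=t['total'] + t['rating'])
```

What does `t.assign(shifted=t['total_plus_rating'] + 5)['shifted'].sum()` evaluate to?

take first 6 rows:
   rating  refund  item
0       5      42   fan
1       5      84   mug
2       1      12  desk
3       5      71  lamp
4       5       6  lamp
5       2      28   pen
add column rating_plus_refund = t['rating'] + t['refund']:
   rating  refund  item  rating_plus_refund
0       5      42   fan                  47
1       5      84   mug                  89
2       1      12  desk                  13
3       5      71  lamp                  76
4       5       6  lamp                  11
5       2      28   pen                  30
add column total = t['rating'] + t['rating_plus_refund']:
   rating  refund  item  rating_plus_refund  total
0       5      42   fan                  47     52
1       5      84   mug                  89     94
2       1      12  desk                  13     14
3       5      71  lamp                  76     81
4       5       6  lamp                  11     16
5       2      28   pen                  30     32
add column total_plus_rating = t['total'] + t['rating']:
   rating  refund  item  rating_plus_refund  total  total_plus_rating
0       5      42   fan                  47     52                 57
1       5      84   mug                  89     94                 99
2       1      12  desk                  13     14                 15
3       5      71  lamp                  76     81                 86
4       5       6  lamp                  11     16                 21
5       2      28   pen                  30     32                 34
add column shifted = t['total_plus_rating'] + 5:
   rating  refund  item  rating_plus_refund  total  total_plus_rating  shifted
0       5      42   fan                  47     52                 57       62
1       5      84   mug                  89     94                 99      104
2       1      12  desk                  13     14                 15       20
3       5      71  lamp                  76     81                 86       91
4       5       6  lamp                  11     16                 21       26
5       2      28   pen                  30     32                 34       39
Then the sum of column 'shifted': 342

342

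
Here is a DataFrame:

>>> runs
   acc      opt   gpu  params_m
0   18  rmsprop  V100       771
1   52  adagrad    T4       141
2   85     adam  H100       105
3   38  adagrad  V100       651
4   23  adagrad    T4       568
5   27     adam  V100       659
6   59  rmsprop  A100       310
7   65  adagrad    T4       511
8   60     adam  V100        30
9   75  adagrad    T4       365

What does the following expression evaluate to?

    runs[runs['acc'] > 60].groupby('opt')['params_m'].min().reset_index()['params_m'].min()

105

filter rows where acc > 60:
   acc      opt   gpu  params_m
2   85     adam  H100       105
7   65  adagrad    T4       511
9   75  adagrad    T4       365
group by opt, min of params_m:
opt
adagrad    365
adam       105
Name: params_m, dtype: int64
reset_index():
       opt  params_m
0  adagrad       365
1     adam       105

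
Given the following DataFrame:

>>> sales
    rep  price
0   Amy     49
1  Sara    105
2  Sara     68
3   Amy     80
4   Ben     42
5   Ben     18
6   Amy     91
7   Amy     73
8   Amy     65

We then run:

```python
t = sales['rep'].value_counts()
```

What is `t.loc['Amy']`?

5

value_counts of rep:
rep
Amy     5
Sara    2
Ben     2
Name: count, dtype: int64
Taking the value at index 'Amy' gives 5.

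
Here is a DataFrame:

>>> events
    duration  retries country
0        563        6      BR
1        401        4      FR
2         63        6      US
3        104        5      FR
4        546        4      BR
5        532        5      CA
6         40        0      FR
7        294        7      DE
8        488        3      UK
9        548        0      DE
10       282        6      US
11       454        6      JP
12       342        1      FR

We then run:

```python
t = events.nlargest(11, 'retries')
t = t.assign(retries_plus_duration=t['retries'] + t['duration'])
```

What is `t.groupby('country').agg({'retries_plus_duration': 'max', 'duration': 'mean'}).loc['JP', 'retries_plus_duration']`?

take 11 rows with largest retries:
    duration  retries country
7        294        7      DE
0        563        6      BR
2         63        6      US
10       282        6      US
11       454        6      JP
3        104        5      FR
5        532        5      CA
1        401        4      FR
4        546        4      BR
8        488        3      UK
12       342        1      FR
add column retries_plus_duration = t['retries'] + t['duration']:
    duration  retries country  retries_plus_duration
7        294        7      DE                    301
0        563        6      BR                    569
2         63        6      US                     69
10       282        6      US                    288
11       454        6      JP                    460
3        104        5      FR                    109
5        532        5      CA                    537
1        401        4      FR                    405
4        546        4      BR                    550
8        488        3      UK                    491
12       342        1      FR                    343
group by country: max(retries_plus_duration), mean(duration):
         retries_plus_duration    duration
country                                   
BR                         569  554.500000
CA                         537  532.000000
DE                         301  294.000000
FR                         405  282.333333
JP                         460  454.000000
UK                         491  488.000000
US                         288  172.500000
Taking the value at row 'JP', column 'retries_plus_duration' gives 460.

460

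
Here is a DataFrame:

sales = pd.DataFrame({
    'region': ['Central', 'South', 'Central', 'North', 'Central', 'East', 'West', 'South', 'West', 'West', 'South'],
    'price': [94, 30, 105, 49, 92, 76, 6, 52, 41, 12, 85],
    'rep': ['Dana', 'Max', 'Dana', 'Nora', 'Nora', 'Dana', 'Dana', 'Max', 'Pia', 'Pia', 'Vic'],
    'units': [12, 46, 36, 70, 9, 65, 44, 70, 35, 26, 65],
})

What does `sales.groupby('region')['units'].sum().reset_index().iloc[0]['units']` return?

57

group by region, sum of units:
region
Central     57
East        65
North       70
South      181
West       105
Name: units, dtype: int64
reset_index():
    region  units
0  Central     57
1     East     65
2    North     70
3    South    181
4     West    105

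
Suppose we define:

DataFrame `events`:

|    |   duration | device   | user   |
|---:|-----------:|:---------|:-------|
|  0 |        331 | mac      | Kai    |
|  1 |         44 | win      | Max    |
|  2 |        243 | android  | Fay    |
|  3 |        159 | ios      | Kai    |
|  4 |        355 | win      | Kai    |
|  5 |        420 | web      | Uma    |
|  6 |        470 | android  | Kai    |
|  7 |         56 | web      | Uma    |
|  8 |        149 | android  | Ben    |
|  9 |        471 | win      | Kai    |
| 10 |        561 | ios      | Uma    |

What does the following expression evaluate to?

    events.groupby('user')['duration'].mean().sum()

1138.86666667

group by user, mean of duration:
user
Ben    149.000000
Fay    243.000000
Kai    357.200000
Max     44.000000
Uma    345.666667
Name: duration, dtype: float64
sum of the resulting series → 1138.86666667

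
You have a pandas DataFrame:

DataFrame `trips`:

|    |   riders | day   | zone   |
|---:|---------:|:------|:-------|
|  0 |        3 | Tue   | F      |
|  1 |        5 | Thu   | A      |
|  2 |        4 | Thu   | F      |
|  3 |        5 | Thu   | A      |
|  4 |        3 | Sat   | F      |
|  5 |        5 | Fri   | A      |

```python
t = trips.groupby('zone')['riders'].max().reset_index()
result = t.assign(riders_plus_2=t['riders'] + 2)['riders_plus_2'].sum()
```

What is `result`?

13

group by zone, max of riders:
zone
A    5
F    4
Name: riders, dtype: int64
reset_index():
  zone  riders
0    A       5
1    F       4
add column riders_plus_2 = t['riders'] + 2:
  zone  riders  riders_plus_2
0    A       5              7
1    F       4              6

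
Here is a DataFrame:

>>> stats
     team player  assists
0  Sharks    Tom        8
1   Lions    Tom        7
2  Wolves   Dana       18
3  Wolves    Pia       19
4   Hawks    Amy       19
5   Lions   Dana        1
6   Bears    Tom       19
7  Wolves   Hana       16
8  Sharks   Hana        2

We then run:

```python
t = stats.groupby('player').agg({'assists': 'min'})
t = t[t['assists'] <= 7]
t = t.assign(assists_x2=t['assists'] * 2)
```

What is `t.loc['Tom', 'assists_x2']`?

14

group by player, min of assists:
        assists
player         
Amy          19
Dana          1
Hana          2
Pia          19
Tom           7
filter rows where assists <= 7:
        assists
player         
Dana          1
Hana          2
Tom           7
add column assists_x2 = t['assists'] * 2:
        assists  assists_x2
player                     
Dana          1           2
Hana          2           4
Tom           7          14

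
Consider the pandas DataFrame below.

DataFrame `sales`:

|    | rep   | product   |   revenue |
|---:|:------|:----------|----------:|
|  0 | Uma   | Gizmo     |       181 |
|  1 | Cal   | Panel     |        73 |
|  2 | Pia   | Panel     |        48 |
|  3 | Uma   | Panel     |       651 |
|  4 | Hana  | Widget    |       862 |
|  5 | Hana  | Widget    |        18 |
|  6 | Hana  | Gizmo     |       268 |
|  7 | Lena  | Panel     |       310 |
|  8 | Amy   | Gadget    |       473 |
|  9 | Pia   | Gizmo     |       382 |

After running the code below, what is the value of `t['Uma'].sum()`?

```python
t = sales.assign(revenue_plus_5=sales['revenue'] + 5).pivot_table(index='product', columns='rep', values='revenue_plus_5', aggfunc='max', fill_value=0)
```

842

add column revenue_plus_5 = sales['revenue'] + 5:
    rep product  revenue  revenue_plus_5
0   Uma   Gizmo      181             186
1   Cal   Panel       73              78
2   Pia   Panel       48              53
3   Uma   Panel      651             656
4  Hana  Widget      862             867
5  Hana  Widget       18              23
6  Hana   Gizmo      268             273
7  Lena   Panel      310             315
8   Amy  Gadget      473             478
9   Pia   Gizmo      382             387
pivot: rows=product, cols=rep, max(revenue_plus_5):
rep      Amy  Cal  Hana  Lena  Pia  Uma
product                                
Gadget   478    0     0     0    0    0
Gizmo      0    0   273     0  387  186
Panel      0   78     0   315   53  656
Widget     0    0   867     0    0    0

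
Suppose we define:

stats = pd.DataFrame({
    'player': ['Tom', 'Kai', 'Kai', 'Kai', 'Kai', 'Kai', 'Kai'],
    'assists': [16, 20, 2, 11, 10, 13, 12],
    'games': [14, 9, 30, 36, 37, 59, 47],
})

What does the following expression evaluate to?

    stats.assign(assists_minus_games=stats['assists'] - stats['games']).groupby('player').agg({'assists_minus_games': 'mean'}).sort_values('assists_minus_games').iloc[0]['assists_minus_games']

-25.0

add column assists_minus_games = stats['assists'] - stats['games']:
  player  assists  games  assists_minus_games
0    Tom       16     14                    2
1    Kai       20      9                   11
2    Kai        2     30                  -28
3    Kai       11     36                  -25
4    Kai       10     37                  -27
5    Kai       13     59                  -46
6    Kai       12     47                  -35
group by player, mean of assists_minus_games:
        assists_minus_games
player                     
Kai                   -25.0
Tom                     2.0
sort by assists_minus_games:
        assists_minus_games
player                     
Kai                   -25.0
Tom                     2.0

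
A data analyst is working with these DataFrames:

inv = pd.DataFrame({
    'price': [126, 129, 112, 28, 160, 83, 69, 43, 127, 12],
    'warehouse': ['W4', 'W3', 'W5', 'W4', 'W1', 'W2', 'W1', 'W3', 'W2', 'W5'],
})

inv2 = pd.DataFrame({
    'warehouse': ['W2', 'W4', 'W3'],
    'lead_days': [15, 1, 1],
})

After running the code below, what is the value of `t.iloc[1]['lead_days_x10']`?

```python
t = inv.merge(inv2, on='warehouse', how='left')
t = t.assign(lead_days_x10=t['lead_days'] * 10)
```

merge on 'warehouse' (how='left') → 10 rows:
   price warehouse  lead_days
0    126        W4        1.0
1    129        W3        1.0
2    112        W5        NaN
3     28        W4        1.0
4    160        W1        NaN
5     83        W2       15.0
6     69        W1        NaN
7     43        W3        1.0
8    127        W2       15.0
9     12        W5        NaN
add column lead_days_x10 = t['lead_days'] * 10:
   price warehouse  lead_days  lead_days_x10
0    126        W4        1.0           10.0
1    129        W3        1.0           10.0
2    112        W5        NaN            NaN
3     28        W4        1.0           10.0
4    160        W1        NaN            NaN
5     83        W2       15.0          150.0
6     69        W1        NaN            NaN
7     43        W3        1.0           10.0
8    127        W2       15.0          150.0
9     12        W5        NaN            NaN
value at position 1, column 'lead_days_x10' → 10.0

10.0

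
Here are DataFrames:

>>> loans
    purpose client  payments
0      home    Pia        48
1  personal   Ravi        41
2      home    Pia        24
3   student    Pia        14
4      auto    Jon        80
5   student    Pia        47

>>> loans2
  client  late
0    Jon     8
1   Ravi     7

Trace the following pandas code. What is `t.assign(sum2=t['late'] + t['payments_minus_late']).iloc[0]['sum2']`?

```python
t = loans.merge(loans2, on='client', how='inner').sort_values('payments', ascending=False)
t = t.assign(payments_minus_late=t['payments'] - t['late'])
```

merge on 'client' (how='inner') → 2 rows:
    purpose client  payments  late
0  personal   Ravi        41     7
1      auto    Jon        80     8
sort by payments descending:
    purpose client  payments  late
1      auto    Jon        80     8
0  personal   Ravi        41     7
add column payments_minus_late = t['payments'] - t['late']:
    purpose client  payments  late  payments_minus_late
1      auto    Jon        80     8                   72
0  personal   Ravi        41     7                   34
add column sum2 = t['late'] + t['payments_minus_late']:
    purpose client  payments  late  payments_minus_late  sum2
1      auto    Jon        80     8                   72    80
0  personal   Ravi        41     7                   34    41
Hence 80.

80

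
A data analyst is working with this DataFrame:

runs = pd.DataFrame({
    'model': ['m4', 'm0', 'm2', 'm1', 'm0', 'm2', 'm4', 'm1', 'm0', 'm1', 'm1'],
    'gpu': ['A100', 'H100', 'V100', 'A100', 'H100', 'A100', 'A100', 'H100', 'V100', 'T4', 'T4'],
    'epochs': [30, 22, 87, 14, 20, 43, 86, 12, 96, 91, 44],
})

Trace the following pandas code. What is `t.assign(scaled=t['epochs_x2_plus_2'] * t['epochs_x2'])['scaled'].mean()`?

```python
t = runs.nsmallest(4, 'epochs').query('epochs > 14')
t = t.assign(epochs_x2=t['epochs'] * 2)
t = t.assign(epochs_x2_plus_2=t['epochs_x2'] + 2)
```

1852.0

take 4 rows with smallest epochs:
  model   gpu  epochs
7    m1  H100      12
3    m1  A100      14
4    m0  H100      20
1    m0  H100      22
filter rows where epochs > 14:
  model   gpu  epochs
4    m0  H100      20
1    m0  H100      22
add column epochs_x2 = t['epochs'] * 2:
  model   gpu  epochs  epochs_x2
4    m0  H100      20         40
1    m0  H100      22         44
add column epochs_x2_plus_2 = t['epochs_x2'] + 2:
  model   gpu  epochs  epochs_x2  epochs_x2_plus_2
4    m0  H100      20         40                42
1    m0  H100      22         44                46
add column scaled = t['epochs_x2_plus_2'] * t['epochs_x2']:
  model   gpu  epochs  epochs_x2  epochs_x2_plus_2  scaled
4    m0  H100      20         40                42    1680
1    m0  H100      22         44                46    2024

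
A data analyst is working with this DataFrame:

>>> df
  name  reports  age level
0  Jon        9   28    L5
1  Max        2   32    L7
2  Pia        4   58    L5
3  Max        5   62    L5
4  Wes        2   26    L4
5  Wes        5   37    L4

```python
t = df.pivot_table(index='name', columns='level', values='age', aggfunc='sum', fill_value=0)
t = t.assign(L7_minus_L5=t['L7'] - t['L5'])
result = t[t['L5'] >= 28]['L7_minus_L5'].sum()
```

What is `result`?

pivot: rows=name, cols=level, sum(age):
level  L4  L5  L7
name             
Jon     0  28   0
Max     0  62  32
Pia     0  58   0
Wes    63   0   0
add column L7_minus_L5 = t['L7'] - t['L5']:
level  L4  L5  L7  L7_minus_L5
name                          
Jon     0  28   0          -28
Max     0  62  32          -30
Pia     0  58   0          -58
Wes    63   0   0            0
filter rows where L5 >= 28:
level  L4  L5  L7  L7_minus_L5
name                          
Jon     0  28   0          -28
Max     0  62  32          -30
Pia     0  58   0          -58

-116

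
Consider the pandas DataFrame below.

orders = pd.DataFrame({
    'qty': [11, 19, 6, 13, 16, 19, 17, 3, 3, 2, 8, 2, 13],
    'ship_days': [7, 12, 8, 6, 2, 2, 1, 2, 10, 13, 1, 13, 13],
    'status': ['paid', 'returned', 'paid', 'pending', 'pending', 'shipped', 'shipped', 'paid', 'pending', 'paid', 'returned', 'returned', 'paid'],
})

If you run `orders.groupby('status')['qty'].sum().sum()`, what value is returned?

group by status, sum of qty:
status
paid        35
pending     32
returned    29
shipped     36
Name: qty, dtype: int64
Finally, sum of the resulting series = 132.

132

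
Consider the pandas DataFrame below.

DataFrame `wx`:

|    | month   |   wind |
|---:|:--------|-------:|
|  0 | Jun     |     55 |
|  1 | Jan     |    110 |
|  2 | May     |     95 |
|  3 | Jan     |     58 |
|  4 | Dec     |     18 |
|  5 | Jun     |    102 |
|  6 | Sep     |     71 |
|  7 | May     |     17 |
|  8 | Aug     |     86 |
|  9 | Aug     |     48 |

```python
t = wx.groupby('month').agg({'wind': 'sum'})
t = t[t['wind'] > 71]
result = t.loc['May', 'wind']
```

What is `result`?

group by month, sum of wind:
       wind
month      
Aug     134
Dec      18
Jan     168
Jun     157
May     112
Sep      71
filter rows where wind > 71:
       wind
month      
Aug     134
Jan     168
Jun     157
May     112

112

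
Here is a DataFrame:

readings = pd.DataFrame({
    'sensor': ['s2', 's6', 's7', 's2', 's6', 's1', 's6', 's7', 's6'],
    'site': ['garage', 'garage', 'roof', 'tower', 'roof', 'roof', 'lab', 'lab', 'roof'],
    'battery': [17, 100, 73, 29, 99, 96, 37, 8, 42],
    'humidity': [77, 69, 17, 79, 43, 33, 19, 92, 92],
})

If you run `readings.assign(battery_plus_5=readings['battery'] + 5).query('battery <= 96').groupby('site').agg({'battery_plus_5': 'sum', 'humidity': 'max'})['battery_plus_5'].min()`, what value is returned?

22

add column battery_plus_5 = readings['battery'] + 5:
  sensor    site  battery  humidity  battery_plus_5
0     s2  garage       17        77              22
1     s6  garage      100        69             105
2     s7    roof       73        17              78
3     s2   tower       29        79              34
4     s6    roof       99        43             104
5     s1    roof       96        33             101
6     s6     lab       37        19              42
7     s7     lab        8        92              13
8     s6    roof       42        92              47
filter rows where battery <= 96:
  sensor    site  battery  humidity  battery_plus_5
0     s2  garage       17        77              22
2     s7    roof       73        17              78
3     s2   tower       29        79              34
5     s1    roof       96        33             101
6     s6     lab       37        19              42
7     s7     lab        8        92              13
8     s6    roof       42        92              47
group by site: sum(battery_plus_5), max(humidity):
        battery_plus_5  humidity
site                            
garage              22        77
lab                 55        92
roof               226        92
tower               34        79
Reading off the min of column 'battery_plus_5', we get 22.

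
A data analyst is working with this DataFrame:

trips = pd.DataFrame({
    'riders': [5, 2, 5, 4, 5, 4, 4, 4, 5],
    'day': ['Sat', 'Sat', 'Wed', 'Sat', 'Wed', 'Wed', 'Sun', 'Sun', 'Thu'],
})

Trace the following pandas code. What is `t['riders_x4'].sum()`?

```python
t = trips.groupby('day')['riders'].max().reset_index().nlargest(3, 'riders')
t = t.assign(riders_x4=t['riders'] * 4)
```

group by day, max of riders:
day
Sat    5
Sun    4
Thu    5
Wed    5
Name: riders, dtype: int64
reset_index():
   day  riders
0  Sat       5
1  Sun       4
2  Thu       5
3  Wed       5
take 3 rows with largest riders:
   day  riders
0  Sat       5
2  Thu       5
3  Wed       5
add column riders_x4 = t['riders'] * 4:
   day  riders  riders_x4
0  Sat       5         20
2  Thu       5         20
3  Wed       5         20
Then the sum of column 'riders_x4': 60

60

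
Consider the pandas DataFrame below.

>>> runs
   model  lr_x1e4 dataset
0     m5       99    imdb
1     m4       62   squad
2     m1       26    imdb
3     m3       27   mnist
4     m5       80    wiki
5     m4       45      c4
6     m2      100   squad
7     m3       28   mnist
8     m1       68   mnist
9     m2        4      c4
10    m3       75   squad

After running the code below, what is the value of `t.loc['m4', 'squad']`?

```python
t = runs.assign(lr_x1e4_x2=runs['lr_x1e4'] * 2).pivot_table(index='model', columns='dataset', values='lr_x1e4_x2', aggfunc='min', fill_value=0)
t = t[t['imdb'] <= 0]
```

124

add column lr_x1e4_x2 = runs['lr_x1e4'] * 2:
   model  lr_x1e4 dataset  lr_x1e4_x2
0     m5       99    imdb         198
1     m4       62   squad         124
2     m1       26    imdb          52
3     m3       27   mnist          54
4     m5       80    wiki         160
5     m4       45      c4          90
6     m2      100   squad         200
7     m3       28   mnist          56
8     m1       68   mnist         136
9     m2        4      c4           8
10    m3       75   squad         150
pivot: rows=model, cols=dataset, min(lr_x1e4_x2):
dataset  c4  imdb  mnist  squad  wiki
model                                
m1        0    52    136      0     0
m2        8     0      0    200     0
m3        0     0     54    150     0
m4       90     0      0    124     0
m5        0   198      0      0   160
filter rows where imdb <= 0:
dataset  c4  imdb  mnist  squad  wiki
model                                
m2        8     0      0    200     0
m3        0     0     54    150     0
m4       90     0      0    124     0
Then the value at row 'm4', column 'squad': 124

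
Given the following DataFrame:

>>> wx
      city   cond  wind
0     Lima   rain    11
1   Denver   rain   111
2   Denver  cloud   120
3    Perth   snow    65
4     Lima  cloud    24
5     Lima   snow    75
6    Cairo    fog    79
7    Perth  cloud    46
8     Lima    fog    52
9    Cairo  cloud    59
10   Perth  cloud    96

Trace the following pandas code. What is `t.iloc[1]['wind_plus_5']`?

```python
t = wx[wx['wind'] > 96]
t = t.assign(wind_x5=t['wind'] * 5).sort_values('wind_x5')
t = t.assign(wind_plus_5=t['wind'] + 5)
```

125

filter rows where wind > 96:
     city   cond  wind
1  Denver   rain   111
2  Denver  cloud   120
add column wind_x5 = t['wind'] * 5:
     city   cond  wind  wind_x5
1  Denver   rain   111      555
2  Denver  cloud   120      600
sort by wind_x5:
     city   cond  wind  wind_x5
1  Denver   rain   111      555
2  Denver  cloud   120      600
add column wind_plus_5 = t['wind'] + 5:
     city   cond  wind  wind_x5  wind_plus_5
1  Denver   rain   111      555          116
2  Denver  cloud   120      600          125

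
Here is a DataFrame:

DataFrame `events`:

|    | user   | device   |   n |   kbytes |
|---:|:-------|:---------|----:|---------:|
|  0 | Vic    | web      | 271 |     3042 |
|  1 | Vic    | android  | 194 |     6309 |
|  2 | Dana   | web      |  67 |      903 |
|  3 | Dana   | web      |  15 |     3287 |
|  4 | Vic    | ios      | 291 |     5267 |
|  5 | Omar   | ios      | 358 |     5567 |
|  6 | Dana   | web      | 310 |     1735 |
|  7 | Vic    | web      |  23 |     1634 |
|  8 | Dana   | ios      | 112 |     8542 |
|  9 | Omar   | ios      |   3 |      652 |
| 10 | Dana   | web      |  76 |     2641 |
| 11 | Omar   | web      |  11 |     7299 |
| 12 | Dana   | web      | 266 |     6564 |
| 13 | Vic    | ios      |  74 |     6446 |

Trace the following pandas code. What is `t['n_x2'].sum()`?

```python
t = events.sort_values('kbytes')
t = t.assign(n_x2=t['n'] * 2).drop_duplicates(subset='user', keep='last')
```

394

sort by kbytes:
    user   device    n  kbytes
9   Omar      ios    3     652
2   Dana      web   67     903
7    Vic      web   23    1634
6   Dana      web  310    1735
10  Dana      web   76    2641
0    Vic      web  271    3042
3   Dana      web   15    3287
4    Vic      ios  291    5267
5   Omar      ios  358    5567
1    Vic  android  194    6309
13   Vic      ios   74    6446
12  Dana      web  266    6564
11  Omar      web   11    7299
8   Dana      ios  112    8542
add column n_x2 = t['n'] * 2:
    user   device    n  kbytes  n_x2
9   Omar      ios    3     652     6
2   Dana      web   67     903   134
7    Vic      web   23    1634    46
6   Dana      web  310    1735   620
10  Dana      web   76    2641   152
0    Vic      web  271    3042   542
3   Dana      web   15    3287    30
4    Vic      ios  291    5267   582
5   Omar      ios  358    5567   716
1    Vic  android  194    6309   388
13   Vic      ios   74    6446   148
12  Dana      web  266    6564   532
11  Omar      web   11    7299    22
8   Dana      ios  112    8542   224
drop duplicate user (keep=last):
    user device    n  kbytes  n_x2
13   Vic    ios   74    6446   148
11  Omar    web   11    7299    22
8   Dana    ios  112    8542   224
So sum() = 394.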